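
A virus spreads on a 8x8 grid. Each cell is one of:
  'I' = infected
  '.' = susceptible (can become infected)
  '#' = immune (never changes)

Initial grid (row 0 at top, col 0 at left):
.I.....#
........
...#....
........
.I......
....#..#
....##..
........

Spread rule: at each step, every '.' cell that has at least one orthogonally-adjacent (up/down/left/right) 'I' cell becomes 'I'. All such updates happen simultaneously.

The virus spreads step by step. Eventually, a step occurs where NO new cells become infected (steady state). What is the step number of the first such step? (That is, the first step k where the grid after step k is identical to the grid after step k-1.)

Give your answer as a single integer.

Answer: 10

Derivation:
Step 0 (initial): 2 infected
Step 1: +7 new -> 9 infected
Step 2: +10 new -> 19 infected
Step 3: +10 new -> 29 infected
Step 4: +7 new -> 36 infected
Step 5: +7 new -> 43 infected
Step 6: +6 new -> 49 infected
Step 7: +5 new -> 54 infected
Step 8: +3 new -> 57 infected
Step 9: +1 new -> 58 infected
Step 10: +0 new -> 58 infected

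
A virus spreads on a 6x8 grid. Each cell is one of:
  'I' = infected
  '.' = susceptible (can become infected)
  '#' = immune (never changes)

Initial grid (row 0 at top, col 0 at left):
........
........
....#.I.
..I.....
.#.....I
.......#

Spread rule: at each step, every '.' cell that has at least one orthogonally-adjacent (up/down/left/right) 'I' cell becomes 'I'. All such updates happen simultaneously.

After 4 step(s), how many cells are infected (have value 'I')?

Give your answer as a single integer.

Step 0 (initial): 3 infected
Step 1: +10 new -> 13 infected
Step 2: +13 new -> 26 infected
Step 3: +12 new -> 38 infected
Step 4: +6 new -> 44 infected

Answer: 44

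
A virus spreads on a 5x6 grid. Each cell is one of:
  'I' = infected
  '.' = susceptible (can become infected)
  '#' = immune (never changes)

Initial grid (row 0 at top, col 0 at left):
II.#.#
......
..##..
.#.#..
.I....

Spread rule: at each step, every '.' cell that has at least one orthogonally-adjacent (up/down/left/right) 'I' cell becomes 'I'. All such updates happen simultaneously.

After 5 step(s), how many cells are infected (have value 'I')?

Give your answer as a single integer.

Step 0 (initial): 3 infected
Step 1: +5 new -> 8 infected
Step 2: +6 new -> 14 infected
Step 3: +2 new -> 16 infected
Step 4: +3 new -> 19 infected
Step 5: +4 new -> 23 infected

Answer: 23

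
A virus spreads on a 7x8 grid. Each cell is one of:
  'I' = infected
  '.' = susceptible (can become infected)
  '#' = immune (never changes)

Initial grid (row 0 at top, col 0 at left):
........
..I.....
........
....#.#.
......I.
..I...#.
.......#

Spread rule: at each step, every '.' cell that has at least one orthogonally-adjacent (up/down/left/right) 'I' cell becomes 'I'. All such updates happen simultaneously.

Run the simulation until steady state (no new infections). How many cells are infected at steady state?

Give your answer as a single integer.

Answer: 52

Derivation:
Step 0 (initial): 3 infected
Step 1: +10 new -> 13 infected
Step 2: +18 new -> 31 infected
Step 3: +13 new -> 44 infected
Step 4: +6 new -> 50 infected
Step 5: +2 new -> 52 infected
Step 6: +0 new -> 52 infected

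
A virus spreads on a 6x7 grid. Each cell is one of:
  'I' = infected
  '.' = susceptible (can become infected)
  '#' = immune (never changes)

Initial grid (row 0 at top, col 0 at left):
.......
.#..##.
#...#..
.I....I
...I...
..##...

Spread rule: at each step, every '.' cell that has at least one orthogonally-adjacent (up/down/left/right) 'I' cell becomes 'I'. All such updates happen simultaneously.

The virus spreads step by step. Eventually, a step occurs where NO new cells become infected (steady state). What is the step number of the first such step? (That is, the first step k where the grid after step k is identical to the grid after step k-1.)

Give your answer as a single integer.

Answer: 8

Derivation:
Step 0 (initial): 3 infected
Step 1: +10 new -> 13 infected
Step 2: +10 new -> 23 infected
Step 3: +5 new -> 28 infected
Step 4: +3 new -> 31 infected
Step 5: +2 new -> 33 infected
Step 6: +1 new -> 34 infected
Step 7: +1 new -> 35 infected
Step 8: +0 new -> 35 infected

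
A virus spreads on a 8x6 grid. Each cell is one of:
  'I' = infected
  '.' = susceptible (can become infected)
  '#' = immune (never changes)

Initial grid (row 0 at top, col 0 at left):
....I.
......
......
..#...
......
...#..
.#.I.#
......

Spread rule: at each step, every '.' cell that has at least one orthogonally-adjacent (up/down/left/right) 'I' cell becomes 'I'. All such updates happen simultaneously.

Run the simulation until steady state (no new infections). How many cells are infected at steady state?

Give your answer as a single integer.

Answer: 44

Derivation:
Step 0 (initial): 2 infected
Step 1: +6 new -> 8 infected
Step 2: +8 new -> 16 infected
Step 3: +11 new -> 27 infected
Step 4: +10 new -> 37 infected
Step 5: +5 new -> 42 infected
Step 6: +2 new -> 44 infected
Step 7: +0 new -> 44 infected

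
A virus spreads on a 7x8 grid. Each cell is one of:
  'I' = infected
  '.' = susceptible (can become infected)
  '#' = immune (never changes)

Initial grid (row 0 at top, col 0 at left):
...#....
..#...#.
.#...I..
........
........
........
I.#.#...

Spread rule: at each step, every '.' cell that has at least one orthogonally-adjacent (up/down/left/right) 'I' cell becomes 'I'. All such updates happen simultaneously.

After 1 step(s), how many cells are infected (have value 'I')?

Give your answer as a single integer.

Answer: 8

Derivation:
Step 0 (initial): 2 infected
Step 1: +6 new -> 8 infected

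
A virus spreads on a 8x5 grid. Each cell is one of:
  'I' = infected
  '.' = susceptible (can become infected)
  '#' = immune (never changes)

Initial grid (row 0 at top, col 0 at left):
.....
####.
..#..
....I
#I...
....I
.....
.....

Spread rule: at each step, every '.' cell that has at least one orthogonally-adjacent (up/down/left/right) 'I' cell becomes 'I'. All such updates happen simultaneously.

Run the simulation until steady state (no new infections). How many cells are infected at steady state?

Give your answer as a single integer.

Answer: 34

Derivation:
Step 0 (initial): 3 infected
Step 1: +8 new -> 11 infected
Step 2: +11 new -> 22 infected
Step 3: +6 new -> 28 infected
Step 4: +3 new -> 31 infected
Step 5: +1 new -> 32 infected
Step 6: +1 new -> 33 infected
Step 7: +1 new -> 34 infected
Step 8: +0 new -> 34 infected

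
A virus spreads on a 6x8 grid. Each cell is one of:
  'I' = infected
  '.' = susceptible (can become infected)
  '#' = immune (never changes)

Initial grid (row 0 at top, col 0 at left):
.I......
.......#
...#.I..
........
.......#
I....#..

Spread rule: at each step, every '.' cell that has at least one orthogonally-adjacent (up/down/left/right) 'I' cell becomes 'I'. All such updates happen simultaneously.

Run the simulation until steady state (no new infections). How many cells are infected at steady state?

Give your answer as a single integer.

Answer: 44

Derivation:
Step 0 (initial): 3 infected
Step 1: +9 new -> 12 infected
Step 2: +14 new -> 26 infected
Step 3: +12 new -> 38 infected
Step 4: +5 new -> 43 infected
Step 5: +1 new -> 44 infected
Step 6: +0 new -> 44 infected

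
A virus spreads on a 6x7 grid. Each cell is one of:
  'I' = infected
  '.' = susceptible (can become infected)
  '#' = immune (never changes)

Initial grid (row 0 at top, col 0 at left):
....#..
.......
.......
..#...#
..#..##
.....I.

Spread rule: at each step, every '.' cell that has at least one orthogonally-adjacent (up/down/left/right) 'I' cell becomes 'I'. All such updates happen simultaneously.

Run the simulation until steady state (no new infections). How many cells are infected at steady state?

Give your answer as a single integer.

Answer: 36

Derivation:
Step 0 (initial): 1 infected
Step 1: +2 new -> 3 infected
Step 2: +2 new -> 5 infected
Step 3: +3 new -> 8 infected
Step 4: +4 new -> 12 infected
Step 5: +5 new -> 17 infected
Step 6: +6 new -> 23 infected
Step 7: +6 new -> 29 infected
Step 8: +4 new -> 33 infected
Step 9: +2 new -> 35 infected
Step 10: +1 new -> 36 infected
Step 11: +0 new -> 36 infected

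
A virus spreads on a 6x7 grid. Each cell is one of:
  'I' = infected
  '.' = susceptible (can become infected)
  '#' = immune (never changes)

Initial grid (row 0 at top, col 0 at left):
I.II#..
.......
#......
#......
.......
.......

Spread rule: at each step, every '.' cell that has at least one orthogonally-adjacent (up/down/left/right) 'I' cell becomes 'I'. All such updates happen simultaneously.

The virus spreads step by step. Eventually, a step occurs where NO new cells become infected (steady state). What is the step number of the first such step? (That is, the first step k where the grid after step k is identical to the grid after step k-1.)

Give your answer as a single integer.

Step 0 (initial): 3 infected
Step 1: +4 new -> 7 infected
Step 2: +4 new -> 11 infected
Step 3: +5 new -> 16 infected
Step 4: +7 new -> 23 infected
Step 5: +7 new -> 30 infected
Step 6: +5 new -> 35 infected
Step 7: +3 new -> 38 infected
Step 8: +1 new -> 39 infected
Step 9: +0 new -> 39 infected

Answer: 9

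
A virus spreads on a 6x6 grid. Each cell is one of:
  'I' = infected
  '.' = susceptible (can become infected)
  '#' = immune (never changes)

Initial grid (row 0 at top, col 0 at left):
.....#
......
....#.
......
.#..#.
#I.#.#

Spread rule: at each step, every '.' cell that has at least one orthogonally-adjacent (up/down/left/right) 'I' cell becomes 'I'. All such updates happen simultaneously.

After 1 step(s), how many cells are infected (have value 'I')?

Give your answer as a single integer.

Step 0 (initial): 1 infected
Step 1: +1 new -> 2 infected

Answer: 2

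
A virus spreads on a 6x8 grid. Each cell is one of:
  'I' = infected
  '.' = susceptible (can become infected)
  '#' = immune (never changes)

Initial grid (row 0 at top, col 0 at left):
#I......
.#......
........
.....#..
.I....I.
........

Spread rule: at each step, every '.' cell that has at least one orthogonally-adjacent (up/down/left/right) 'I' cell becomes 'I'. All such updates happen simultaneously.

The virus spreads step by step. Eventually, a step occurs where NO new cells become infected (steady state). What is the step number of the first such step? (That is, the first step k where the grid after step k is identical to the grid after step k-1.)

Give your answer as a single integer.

Answer: 6

Derivation:
Step 0 (initial): 3 infected
Step 1: +9 new -> 12 infected
Step 2: +13 new -> 25 infected
Step 3: +11 new -> 36 infected
Step 4: +8 new -> 44 infected
Step 5: +1 new -> 45 infected
Step 6: +0 new -> 45 infected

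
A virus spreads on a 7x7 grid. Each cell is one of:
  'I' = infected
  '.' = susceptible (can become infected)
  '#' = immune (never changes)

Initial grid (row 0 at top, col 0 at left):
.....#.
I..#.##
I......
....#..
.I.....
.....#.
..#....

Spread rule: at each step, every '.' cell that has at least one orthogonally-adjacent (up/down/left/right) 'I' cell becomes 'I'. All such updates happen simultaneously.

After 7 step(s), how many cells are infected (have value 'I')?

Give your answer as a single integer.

Answer: 41

Derivation:
Step 0 (initial): 3 infected
Step 1: +8 new -> 11 infected
Step 2: +8 new -> 19 infected
Step 3: +6 new -> 25 infected
Step 4: +5 new -> 30 infected
Step 5: +6 new -> 36 infected
Step 6: +4 new -> 40 infected
Step 7: +1 new -> 41 infected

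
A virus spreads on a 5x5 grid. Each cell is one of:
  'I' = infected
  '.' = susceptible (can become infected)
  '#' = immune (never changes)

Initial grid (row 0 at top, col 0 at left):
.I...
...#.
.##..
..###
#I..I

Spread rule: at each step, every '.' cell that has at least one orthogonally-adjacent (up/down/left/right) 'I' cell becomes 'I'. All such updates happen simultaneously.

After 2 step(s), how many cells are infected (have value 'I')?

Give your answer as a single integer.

Step 0 (initial): 3 infected
Step 1: +6 new -> 9 infected
Step 2: +4 new -> 13 infected

Answer: 13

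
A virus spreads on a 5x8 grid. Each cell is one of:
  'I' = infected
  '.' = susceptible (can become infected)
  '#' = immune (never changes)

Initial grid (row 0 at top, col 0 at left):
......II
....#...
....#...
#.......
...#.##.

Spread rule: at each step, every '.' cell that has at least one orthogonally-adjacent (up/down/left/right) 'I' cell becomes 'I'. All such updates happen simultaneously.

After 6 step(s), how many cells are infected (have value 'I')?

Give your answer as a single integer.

Step 0 (initial): 2 infected
Step 1: +3 new -> 5 infected
Step 2: +4 new -> 9 infected
Step 3: +4 new -> 13 infected
Step 4: +4 new -> 17 infected
Step 5: +4 new -> 21 infected
Step 6: +5 new -> 26 infected

Answer: 26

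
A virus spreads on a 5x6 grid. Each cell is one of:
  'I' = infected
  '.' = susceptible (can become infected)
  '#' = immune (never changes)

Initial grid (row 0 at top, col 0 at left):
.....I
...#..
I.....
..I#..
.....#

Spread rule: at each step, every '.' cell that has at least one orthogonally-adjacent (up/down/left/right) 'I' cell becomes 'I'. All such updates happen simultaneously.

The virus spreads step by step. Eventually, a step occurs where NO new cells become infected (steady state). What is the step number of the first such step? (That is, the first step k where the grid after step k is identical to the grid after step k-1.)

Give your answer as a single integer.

Answer: 5

Derivation:
Step 0 (initial): 3 infected
Step 1: +8 new -> 11 infected
Step 2: +10 new -> 21 infected
Step 3: +5 new -> 26 infected
Step 4: +1 new -> 27 infected
Step 5: +0 new -> 27 infected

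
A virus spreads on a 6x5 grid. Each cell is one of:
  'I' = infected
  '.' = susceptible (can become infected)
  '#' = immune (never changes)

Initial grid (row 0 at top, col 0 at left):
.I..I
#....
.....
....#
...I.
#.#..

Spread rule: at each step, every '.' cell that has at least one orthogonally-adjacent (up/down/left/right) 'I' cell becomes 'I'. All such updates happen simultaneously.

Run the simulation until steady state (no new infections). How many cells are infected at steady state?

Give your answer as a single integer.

Answer: 26

Derivation:
Step 0 (initial): 3 infected
Step 1: +9 new -> 12 infected
Step 2: +8 new -> 20 infected
Step 3: +5 new -> 25 infected
Step 4: +1 new -> 26 infected
Step 5: +0 new -> 26 infected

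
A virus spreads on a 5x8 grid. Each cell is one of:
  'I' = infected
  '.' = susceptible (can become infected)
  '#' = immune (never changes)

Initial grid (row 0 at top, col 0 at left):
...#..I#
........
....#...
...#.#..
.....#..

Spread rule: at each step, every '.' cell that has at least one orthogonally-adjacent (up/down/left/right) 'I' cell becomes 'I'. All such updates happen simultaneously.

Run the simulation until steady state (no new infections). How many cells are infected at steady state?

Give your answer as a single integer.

Answer: 34

Derivation:
Step 0 (initial): 1 infected
Step 1: +2 new -> 3 infected
Step 2: +4 new -> 7 infected
Step 3: +4 new -> 11 infected
Step 4: +3 new -> 14 infected
Step 5: +3 new -> 17 infected
Step 6: +3 new -> 20 infected
Step 7: +4 new -> 24 infected
Step 8: +4 new -> 28 infected
Step 9: +3 new -> 31 infected
Step 10: +2 new -> 33 infected
Step 11: +1 new -> 34 infected
Step 12: +0 new -> 34 infected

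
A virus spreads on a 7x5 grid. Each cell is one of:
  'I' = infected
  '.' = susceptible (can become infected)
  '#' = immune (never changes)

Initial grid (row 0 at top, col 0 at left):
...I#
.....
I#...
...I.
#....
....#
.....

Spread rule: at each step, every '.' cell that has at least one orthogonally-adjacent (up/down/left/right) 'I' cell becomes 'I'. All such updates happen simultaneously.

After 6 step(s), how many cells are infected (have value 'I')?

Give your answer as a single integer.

Step 0 (initial): 3 infected
Step 1: +8 new -> 11 infected
Step 2: +11 new -> 22 infected
Step 3: +3 new -> 25 infected
Step 4: +3 new -> 28 infected
Step 5: +2 new -> 30 infected
Step 6: +1 new -> 31 infected

Answer: 31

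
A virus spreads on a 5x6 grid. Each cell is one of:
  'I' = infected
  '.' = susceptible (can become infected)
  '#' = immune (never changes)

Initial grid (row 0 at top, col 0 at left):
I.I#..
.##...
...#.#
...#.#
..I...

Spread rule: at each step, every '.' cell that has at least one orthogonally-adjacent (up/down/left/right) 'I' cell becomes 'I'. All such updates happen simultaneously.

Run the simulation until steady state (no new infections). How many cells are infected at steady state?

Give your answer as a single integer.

Step 0 (initial): 3 infected
Step 1: +5 new -> 8 infected
Step 2: +5 new -> 13 infected
Step 3: +4 new -> 17 infected
Step 4: +1 new -> 18 infected
Step 5: +1 new -> 19 infected
Step 6: +3 new -> 22 infected
Step 7: +1 new -> 23 infected
Step 8: +0 new -> 23 infected

Answer: 23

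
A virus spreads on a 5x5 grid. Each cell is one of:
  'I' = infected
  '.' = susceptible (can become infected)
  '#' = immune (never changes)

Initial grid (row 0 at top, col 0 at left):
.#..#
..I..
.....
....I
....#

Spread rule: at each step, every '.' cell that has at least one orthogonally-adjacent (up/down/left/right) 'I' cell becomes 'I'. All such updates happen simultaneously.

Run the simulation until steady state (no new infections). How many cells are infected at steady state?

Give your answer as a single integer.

Answer: 22

Derivation:
Step 0 (initial): 2 infected
Step 1: +6 new -> 8 infected
Step 2: +7 new -> 15 infected
Step 3: +4 new -> 19 infected
Step 4: +2 new -> 21 infected
Step 5: +1 new -> 22 infected
Step 6: +0 new -> 22 infected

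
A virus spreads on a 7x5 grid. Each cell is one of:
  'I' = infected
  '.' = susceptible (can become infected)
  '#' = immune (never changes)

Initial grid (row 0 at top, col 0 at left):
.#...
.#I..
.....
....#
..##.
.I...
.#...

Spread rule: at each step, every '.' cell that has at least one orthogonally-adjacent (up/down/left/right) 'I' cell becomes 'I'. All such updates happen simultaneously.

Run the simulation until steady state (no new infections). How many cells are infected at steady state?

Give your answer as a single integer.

Answer: 29

Derivation:
Step 0 (initial): 2 infected
Step 1: +6 new -> 8 infected
Step 2: +10 new -> 18 infected
Step 3: +7 new -> 25 infected
Step 4: +3 new -> 28 infected
Step 5: +1 new -> 29 infected
Step 6: +0 new -> 29 infected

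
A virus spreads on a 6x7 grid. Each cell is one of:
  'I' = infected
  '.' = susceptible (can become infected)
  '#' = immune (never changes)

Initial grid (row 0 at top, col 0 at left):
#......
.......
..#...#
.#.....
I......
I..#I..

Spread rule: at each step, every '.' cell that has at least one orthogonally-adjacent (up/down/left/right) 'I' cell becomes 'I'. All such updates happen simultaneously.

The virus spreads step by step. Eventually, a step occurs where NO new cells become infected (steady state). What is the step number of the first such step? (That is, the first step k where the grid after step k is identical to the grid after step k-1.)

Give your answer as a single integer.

Answer: 8

Derivation:
Step 0 (initial): 3 infected
Step 1: +5 new -> 8 infected
Step 2: +7 new -> 15 infected
Step 3: +7 new -> 22 infected
Step 4: +5 new -> 27 infected
Step 5: +5 new -> 32 infected
Step 6: +4 new -> 36 infected
Step 7: +1 new -> 37 infected
Step 8: +0 new -> 37 infected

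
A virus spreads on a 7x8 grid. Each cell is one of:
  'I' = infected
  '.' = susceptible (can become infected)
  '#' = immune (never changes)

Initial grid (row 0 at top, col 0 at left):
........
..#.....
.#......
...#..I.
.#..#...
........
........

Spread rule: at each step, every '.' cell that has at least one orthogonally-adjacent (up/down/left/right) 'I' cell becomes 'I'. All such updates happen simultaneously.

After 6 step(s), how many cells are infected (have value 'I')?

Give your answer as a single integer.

Answer: 36

Derivation:
Step 0 (initial): 1 infected
Step 1: +4 new -> 5 infected
Step 2: +7 new -> 12 infected
Step 3: +7 new -> 19 infected
Step 4: +7 new -> 26 infected
Step 5: +5 new -> 31 infected
Step 6: +5 new -> 36 infected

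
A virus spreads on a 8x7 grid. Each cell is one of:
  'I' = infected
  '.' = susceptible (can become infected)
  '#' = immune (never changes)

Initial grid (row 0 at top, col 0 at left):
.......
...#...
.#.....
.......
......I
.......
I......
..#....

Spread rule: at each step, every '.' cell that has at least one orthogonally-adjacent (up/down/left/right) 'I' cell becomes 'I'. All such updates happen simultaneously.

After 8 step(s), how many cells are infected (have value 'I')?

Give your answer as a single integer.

Answer: 53

Derivation:
Step 0 (initial): 2 infected
Step 1: +6 new -> 8 infected
Step 2: +9 new -> 17 infected
Step 3: +11 new -> 28 infected
Step 4: +11 new -> 39 infected
Step 5: +6 new -> 45 infected
Step 6: +4 new -> 49 infected
Step 7: +3 new -> 52 infected
Step 8: +1 new -> 53 infected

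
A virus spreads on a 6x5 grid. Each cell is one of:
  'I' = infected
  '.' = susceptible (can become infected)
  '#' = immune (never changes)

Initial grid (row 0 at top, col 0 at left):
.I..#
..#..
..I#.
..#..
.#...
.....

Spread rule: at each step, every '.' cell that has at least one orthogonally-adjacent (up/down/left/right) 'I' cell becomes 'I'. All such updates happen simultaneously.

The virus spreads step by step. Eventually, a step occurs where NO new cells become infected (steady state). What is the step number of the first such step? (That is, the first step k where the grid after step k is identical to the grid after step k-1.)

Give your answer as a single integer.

Step 0 (initial): 2 infected
Step 1: +4 new -> 6 infected
Step 2: +4 new -> 10 infected
Step 3: +2 new -> 12 infected
Step 4: +2 new -> 14 infected
Step 5: +2 new -> 16 infected
Step 6: +2 new -> 18 infected
Step 7: +3 new -> 21 infected
Step 8: +4 new -> 25 infected
Step 9: +0 new -> 25 infected

Answer: 9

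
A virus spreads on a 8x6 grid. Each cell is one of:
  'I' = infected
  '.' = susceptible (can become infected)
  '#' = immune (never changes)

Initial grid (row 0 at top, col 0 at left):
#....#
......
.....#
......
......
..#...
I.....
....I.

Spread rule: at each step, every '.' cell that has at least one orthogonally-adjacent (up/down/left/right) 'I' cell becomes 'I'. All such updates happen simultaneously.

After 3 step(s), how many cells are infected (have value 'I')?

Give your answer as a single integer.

Answer: 21

Derivation:
Step 0 (initial): 2 infected
Step 1: +6 new -> 8 infected
Step 2: +8 new -> 16 infected
Step 3: +5 new -> 21 infected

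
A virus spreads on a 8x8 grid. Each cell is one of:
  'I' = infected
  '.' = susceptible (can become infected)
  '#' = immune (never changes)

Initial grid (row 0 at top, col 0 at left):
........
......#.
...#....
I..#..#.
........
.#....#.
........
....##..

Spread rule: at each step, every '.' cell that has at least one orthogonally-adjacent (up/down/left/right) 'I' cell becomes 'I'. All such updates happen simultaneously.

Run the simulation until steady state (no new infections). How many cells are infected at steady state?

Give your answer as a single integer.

Answer: 56

Derivation:
Step 0 (initial): 1 infected
Step 1: +3 new -> 4 infected
Step 2: +5 new -> 9 infected
Step 3: +5 new -> 14 infected
Step 4: +6 new -> 20 infected
Step 5: +6 new -> 26 infected
Step 6: +7 new -> 33 infected
Step 7: +8 new -> 41 infected
Step 8: +4 new -> 45 infected
Step 9: +5 new -> 50 infected
Step 10: +4 new -> 54 infected
Step 11: +2 new -> 56 infected
Step 12: +0 new -> 56 infected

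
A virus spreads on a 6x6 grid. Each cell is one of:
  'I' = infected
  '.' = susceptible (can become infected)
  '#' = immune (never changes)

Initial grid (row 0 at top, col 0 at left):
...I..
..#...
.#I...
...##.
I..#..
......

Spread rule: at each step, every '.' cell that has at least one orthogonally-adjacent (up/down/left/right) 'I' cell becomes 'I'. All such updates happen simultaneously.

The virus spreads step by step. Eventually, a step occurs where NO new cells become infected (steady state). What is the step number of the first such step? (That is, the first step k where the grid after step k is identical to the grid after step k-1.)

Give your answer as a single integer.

Step 0 (initial): 3 infected
Step 1: +8 new -> 11 infected
Step 2: +8 new -> 19 infected
Step 3: +6 new -> 25 infected
Step 4: +2 new -> 27 infected
Step 5: +2 new -> 29 infected
Step 6: +2 new -> 31 infected
Step 7: +0 new -> 31 infected

Answer: 7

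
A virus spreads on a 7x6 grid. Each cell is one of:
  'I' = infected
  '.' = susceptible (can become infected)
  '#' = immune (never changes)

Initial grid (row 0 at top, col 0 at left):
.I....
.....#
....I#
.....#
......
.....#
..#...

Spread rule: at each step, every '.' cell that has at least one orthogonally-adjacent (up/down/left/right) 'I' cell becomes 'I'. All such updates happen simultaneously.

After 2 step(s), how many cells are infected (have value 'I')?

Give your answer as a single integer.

Step 0 (initial): 2 infected
Step 1: +6 new -> 8 infected
Step 2: +9 new -> 17 infected

Answer: 17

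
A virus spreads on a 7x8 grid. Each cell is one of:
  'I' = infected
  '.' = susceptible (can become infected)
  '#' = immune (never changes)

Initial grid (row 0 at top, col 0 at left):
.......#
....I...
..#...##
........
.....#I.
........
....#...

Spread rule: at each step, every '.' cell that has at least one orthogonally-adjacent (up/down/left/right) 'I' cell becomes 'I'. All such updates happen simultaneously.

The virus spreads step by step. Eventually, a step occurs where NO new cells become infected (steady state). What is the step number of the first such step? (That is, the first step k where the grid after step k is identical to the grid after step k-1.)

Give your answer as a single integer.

Step 0 (initial): 2 infected
Step 1: +7 new -> 9 infected
Step 2: +12 new -> 21 infected
Step 3: +9 new -> 30 infected
Step 4: +6 new -> 36 infected
Step 5: +6 new -> 42 infected
Step 6: +4 new -> 46 infected
Step 7: +3 new -> 49 infected
Step 8: +1 new -> 50 infected
Step 9: +0 new -> 50 infected

Answer: 9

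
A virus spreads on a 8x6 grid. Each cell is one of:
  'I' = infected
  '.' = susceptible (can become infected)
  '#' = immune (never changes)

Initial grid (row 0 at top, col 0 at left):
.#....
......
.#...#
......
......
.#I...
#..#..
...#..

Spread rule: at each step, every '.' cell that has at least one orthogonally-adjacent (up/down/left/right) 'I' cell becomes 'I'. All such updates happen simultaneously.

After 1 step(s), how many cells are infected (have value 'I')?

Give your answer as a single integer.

Step 0 (initial): 1 infected
Step 1: +3 new -> 4 infected

Answer: 4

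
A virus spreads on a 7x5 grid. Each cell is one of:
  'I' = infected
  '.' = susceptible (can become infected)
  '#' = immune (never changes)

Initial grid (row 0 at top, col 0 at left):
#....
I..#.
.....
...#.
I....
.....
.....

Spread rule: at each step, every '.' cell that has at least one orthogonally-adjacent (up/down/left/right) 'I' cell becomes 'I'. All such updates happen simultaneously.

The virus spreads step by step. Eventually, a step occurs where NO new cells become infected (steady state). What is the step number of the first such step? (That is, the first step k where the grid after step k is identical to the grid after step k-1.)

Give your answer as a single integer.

Answer: 7

Derivation:
Step 0 (initial): 2 infected
Step 1: +5 new -> 7 infected
Step 2: +7 new -> 14 infected
Step 3: +6 new -> 20 infected
Step 4: +5 new -> 25 infected
Step 5: +5 new -> 30 infected
Step 6: +2 new -> 32 infected
Step 7: +0 new -> 32 infected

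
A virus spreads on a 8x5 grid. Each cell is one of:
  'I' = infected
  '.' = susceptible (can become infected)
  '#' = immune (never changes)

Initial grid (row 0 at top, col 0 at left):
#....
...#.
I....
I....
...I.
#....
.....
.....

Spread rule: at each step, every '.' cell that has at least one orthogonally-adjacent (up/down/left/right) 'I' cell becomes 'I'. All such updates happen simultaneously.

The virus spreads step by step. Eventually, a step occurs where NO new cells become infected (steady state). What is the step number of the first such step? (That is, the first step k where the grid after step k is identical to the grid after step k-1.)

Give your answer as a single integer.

Step 0 (initial): 3 infected
Step 1: +8 new -> 11 infected
Step 2: +9 new -> 20 infected
Step 3: +7 new -> 27 infected
Step 4: +5 new -> 32 infected
Step 5: +4 new -> 36 infected
Step 6: +1 new -> 37 infected
Step 7: +0 new -> 37 infected

Answer: 7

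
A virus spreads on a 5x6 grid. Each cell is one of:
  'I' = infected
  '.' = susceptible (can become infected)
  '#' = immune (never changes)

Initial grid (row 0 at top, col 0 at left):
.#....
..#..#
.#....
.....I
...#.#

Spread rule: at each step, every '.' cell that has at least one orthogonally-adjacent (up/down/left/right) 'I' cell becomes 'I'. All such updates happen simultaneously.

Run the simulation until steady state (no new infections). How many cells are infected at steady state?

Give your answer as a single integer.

Answer: 24

Derivation:
Step 0 (initial): 1 infected
Step 1: +2 new -> 3 infected
Step 2: +3 new -> 6 infected
Step 3: +3 new -> 9 infected
Step 4: +5 new -> 14 infected
Step 5: +4 new -> 18 infected
Step 6: +3 new -> 21 infected
Step 7: +1 new -> 22 infected
Step 8: +2 new -> 24 infected
Step 9: +0 new -> 24 infected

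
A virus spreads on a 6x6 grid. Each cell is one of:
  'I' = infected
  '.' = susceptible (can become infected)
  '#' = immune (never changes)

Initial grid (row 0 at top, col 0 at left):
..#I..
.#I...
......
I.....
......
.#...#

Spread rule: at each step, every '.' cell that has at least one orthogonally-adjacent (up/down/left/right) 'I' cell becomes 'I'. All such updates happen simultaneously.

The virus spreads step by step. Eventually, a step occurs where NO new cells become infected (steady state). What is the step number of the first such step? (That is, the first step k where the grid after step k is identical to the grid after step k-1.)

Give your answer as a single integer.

Step 0 (initial): 3 infected
Step 1: +6 new -> 9 infected
Step 2: +8 new -> 17 infected
Step 3: +5 new -> 22 infected
Step 4: +5 new -> 27 infected
Step 5: +3 new -> 30 infected
Step 6: +2 new -> 32 infected
Step 7: +0 new -> 32 infected

Answer: 7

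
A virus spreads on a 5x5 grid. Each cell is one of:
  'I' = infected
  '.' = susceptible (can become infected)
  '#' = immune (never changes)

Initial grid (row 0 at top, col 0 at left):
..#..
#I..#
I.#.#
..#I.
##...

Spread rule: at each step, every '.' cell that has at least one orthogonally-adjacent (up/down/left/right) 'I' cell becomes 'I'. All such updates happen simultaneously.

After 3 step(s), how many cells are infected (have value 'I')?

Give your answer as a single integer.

Answer: 16

Derivation:
Step 0 (initial): 3 infected
Step 1: +7 new -> 10 infected
Step 2: +5 new -> 15 infected
Step 3: +1 new -> 16 infected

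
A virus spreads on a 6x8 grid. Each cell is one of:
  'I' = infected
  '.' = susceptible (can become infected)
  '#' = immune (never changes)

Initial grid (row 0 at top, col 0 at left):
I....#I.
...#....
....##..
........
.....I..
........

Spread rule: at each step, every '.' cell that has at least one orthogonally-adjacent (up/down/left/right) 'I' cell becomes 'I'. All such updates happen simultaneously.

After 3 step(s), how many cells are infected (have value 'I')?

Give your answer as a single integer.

Step 0 (initial): 3 infected
Step 1: +8 new -> 11 infected
Step 2: +12 new -> 23 infected
Step 3: +11 new -> 34 infected

Answer: 34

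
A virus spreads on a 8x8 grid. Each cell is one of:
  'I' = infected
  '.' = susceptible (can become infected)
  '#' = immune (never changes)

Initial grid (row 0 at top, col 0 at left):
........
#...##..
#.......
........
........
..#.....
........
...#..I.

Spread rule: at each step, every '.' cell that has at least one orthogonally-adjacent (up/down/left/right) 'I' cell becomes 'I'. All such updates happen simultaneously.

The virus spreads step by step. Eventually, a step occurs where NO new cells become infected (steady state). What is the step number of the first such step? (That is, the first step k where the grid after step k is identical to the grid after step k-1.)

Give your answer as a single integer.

Answer: 14

Derivation:
Step 0 (initial): 1 infected
Step 1: +3 new -> 4 infected
Step 2: +4 new -> 8 infected
Step 3: +4 new -> 12 infected
Step 4: +5 new -> 17 infected
Step 5: +6 new -> 23 infected
Step 6: +7 new -> 30 infected
Step 7: +8 new -> 38 infected
Step 8: +7 new -> 45 infected
Step 9: +5 new -> 50 infected
Step 10: +4 new -> 54 infected
Step 11: +2 new -> 56 infected
Step 12: +1 new -> 57 infected
Step 13: +1 new -> 58 infected
Step 14: +0 new -> 58 infected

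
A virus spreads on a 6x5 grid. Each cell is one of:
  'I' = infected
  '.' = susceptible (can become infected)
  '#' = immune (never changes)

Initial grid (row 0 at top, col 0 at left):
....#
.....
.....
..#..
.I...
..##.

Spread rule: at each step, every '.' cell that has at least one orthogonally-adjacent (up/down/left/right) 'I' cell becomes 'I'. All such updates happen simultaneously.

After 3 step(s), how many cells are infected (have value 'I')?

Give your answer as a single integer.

Step 0 (initial): 1 infected
Step 1: +4 new -> 5 infected
Step 2: +4 new -> 9 infected
Step 3: +5 new -> 14 infected

Answer: 14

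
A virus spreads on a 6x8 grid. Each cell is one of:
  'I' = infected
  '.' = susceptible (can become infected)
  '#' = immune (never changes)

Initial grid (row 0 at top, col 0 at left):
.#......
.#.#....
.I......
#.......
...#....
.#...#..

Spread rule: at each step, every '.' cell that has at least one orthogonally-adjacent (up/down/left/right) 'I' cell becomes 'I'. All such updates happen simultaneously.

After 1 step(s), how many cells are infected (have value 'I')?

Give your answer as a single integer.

Step 0 (initial): 1 infected
Step 1: +3 new -> 4 infected

Answer: 4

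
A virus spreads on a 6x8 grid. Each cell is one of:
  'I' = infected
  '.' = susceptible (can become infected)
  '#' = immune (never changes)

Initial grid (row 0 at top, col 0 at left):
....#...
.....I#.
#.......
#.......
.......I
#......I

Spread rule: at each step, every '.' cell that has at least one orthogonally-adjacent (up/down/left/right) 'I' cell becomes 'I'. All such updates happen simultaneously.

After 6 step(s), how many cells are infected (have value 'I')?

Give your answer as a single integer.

Step 0 (initial): 3 infected
Step 1: +6 new -> 9 infected
Step 2: +9 new -> 18 infected
Step 3: +8 new -> 26 infected
Step 4: +6 new -> 32 infected
Step 5: +6 new -> 38 infected
Step 6: +4 new -> 42 infected

Answer: 42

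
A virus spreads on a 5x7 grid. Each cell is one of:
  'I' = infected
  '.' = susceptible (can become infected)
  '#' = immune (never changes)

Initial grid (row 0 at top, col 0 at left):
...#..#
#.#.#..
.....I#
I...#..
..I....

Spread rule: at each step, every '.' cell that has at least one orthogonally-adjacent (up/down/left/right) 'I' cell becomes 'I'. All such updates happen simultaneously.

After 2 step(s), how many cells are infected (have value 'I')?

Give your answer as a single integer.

Step 0 (initial): 3 infected
Step 1: +9 new -> 12 infected
Step 2: +9 new -> 21 infected

Answer: 21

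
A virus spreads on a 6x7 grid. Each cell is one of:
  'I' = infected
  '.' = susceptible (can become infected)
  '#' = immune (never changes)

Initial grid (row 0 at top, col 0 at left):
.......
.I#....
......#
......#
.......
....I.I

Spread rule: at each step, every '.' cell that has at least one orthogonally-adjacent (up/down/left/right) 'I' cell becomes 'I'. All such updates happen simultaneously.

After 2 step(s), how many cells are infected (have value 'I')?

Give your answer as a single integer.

Answer: 19

Derivation:
Step 0 (initial): 3 infected
Step 1: +7 new -> 10 infected
Step 2: +9 new -> 19 infected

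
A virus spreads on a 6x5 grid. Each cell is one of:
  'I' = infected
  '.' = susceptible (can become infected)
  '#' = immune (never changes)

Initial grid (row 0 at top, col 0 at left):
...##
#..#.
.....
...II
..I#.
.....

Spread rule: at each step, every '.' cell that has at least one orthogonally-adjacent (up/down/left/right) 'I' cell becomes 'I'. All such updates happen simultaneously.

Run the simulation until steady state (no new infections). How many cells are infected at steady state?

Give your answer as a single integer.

Answer: 25

Derivation:
Step 0 (initial): 3 infected
Step 1: +6 new -> 9 infected
Step 2: +7 new -> 16 infected
Step 3: +4 new -> 20 infected
Step 4: +3 new -> 23 infected
Step 5: +1 new -> 24 infected
Step 6: +1 new -> 25 infected
Step 7: +0 new -> 25 infected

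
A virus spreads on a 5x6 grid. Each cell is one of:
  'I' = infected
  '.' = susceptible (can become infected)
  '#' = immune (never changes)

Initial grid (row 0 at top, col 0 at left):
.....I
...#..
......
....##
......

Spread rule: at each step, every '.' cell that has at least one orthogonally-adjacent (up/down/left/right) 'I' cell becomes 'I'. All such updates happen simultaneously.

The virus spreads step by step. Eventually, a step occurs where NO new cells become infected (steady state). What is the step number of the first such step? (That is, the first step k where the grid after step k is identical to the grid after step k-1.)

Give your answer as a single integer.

Answer: 10

Derivation:
Step 0 (initial): 1 infected
Step 1: +2 new -> 3 infected
Step 2: +3 new -> 6 infected
Step 3: +2 new -> 8 infected
Step 4: +3 new -> 11 infected
Step 5: +4 new -> 15 infected
Step 6: +4 new -> 19 infected
Step 7: +4 new -> 23 infected
Step 8: +3 new -> 26 infected
Step 9: +1 new -> 27 infected
Step 10: +0 new -> 27 infected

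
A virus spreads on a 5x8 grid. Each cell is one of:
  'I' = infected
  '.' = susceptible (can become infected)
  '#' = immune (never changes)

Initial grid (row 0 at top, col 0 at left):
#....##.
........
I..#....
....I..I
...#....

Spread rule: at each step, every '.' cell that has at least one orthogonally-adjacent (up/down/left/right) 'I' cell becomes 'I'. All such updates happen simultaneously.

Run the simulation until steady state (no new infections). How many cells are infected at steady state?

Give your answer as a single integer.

Answer: 35

Derivation:
Step 0 (initial): 3 infected
Step 1: +10 new -> 13 infected
Step 2: +11 new -> 24 infected
Step 3: +9 new -> 33 infected
Step 4: +2 new -> 35 infected
Step 5: +0 new -> 35 infected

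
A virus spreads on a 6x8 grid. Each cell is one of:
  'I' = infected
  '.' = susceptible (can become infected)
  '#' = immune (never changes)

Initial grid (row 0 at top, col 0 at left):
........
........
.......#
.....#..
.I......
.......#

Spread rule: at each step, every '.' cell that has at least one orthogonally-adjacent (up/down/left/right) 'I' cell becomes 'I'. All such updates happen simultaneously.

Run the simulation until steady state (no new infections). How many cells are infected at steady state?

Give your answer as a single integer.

Answer: 45

Derivation:
Step 0 (initial): 1 infected
Step 1: +4 new -> 5 infected
Step 2: +6 new -> 11 infected
Step 3: +6 new -> 17 infected
Step 4: +7 new -> 24 infected
Step 5: +6 new -> 30 infected
Step 6: +6 new -> 36 infected
Step 7: +4 new -> 40 infected
Step 8: +2 new -> 42 infected
Step 9: +2 new -> 44 infected
Step 10: +1 new -> 45 infected
Step 11: +0 new -> 45 infected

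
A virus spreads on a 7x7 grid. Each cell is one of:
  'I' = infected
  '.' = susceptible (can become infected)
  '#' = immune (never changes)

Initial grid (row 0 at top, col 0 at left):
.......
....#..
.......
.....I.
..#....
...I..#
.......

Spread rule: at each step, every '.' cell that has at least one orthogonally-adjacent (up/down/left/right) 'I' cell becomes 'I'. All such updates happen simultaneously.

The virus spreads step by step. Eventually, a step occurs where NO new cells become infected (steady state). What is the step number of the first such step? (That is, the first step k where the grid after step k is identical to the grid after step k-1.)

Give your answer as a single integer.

Step 0 (initial): 2 infected
Step 1: +8 new -> 10 infected
Step 2: +10 new -> 20 infected
Step 3: +8 new -> 28 infected
Step 4: +8 new -> 36 infected
Step 5: +4 new -> 40 infected
Step 6: +3 new -> 43 infected
Step 7: +2 new -> 45 infected
Step 8: +1 new -> 46 infected
Step 9: +0 new -> 46 infected

Answer: 9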